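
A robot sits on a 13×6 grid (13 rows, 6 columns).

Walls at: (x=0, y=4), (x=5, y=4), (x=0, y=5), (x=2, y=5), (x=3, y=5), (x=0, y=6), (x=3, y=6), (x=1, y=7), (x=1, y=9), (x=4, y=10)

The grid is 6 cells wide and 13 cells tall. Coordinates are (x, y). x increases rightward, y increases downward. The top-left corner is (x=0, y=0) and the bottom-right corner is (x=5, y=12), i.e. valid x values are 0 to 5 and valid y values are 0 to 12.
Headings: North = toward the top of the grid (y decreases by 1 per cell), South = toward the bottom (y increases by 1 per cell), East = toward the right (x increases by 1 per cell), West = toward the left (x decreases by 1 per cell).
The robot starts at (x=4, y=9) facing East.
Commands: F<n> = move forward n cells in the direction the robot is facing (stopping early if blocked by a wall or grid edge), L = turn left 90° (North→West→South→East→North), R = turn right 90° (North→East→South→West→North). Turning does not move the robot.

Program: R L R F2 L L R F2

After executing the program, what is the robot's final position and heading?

Start: (x=4, y=9), facing East
  R: turn right, now facing South
  L: turn left, now facing East
  R: turn right, now facing South
  F2: move forward 0/2 (blocked), now at (x=4, y=9)
  L: turn left, now facing East
  L: turn left, now facing North
  R: turn right, now facing East
  F2: move forward 1/2 (blocked), now at (x=5, y=9)
Final: (x=5, y=9), facing East

Answer: Final position: (x=5, y=9), facing East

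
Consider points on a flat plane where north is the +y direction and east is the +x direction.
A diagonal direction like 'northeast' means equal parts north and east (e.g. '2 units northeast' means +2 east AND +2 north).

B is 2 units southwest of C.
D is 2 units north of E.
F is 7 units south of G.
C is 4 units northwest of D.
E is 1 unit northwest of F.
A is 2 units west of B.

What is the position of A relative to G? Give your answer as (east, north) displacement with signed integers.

Place G at the origin (east=0, north=0).
  F is 7 units south of G: delta (east=+0, north=-7); F at (east=0, north=-7).
  E is 1 unit northwest of F: delta (east=-1, north=+1); E at (east=-1, north=-6).
  D is 2 units north of E: delta (east=+0, north=+2); D at (east=-1, north=-4).
  C is 4 units northwest of D: delta (east=-4, north=+4); C at (east=-5, north=0).
  B is 2 units southwest of C: delta (east=-2, north=-2); B at (east=-7, north=-2).
  A is 2 units west of B: delta (east=-2, north=+0); A at (east=-9, north=-2).
Therefore A relative to G: (east=-9, north=-2).

Answer: A is at (east=-9, north=-2) relative to G.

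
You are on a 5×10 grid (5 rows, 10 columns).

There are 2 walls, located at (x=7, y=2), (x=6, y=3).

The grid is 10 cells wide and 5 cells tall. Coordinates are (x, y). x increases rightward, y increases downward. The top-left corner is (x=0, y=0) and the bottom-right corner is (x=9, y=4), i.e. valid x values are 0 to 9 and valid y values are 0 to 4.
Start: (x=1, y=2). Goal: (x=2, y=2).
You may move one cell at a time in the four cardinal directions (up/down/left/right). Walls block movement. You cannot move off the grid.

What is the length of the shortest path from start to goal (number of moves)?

BFS from (x=1, y=2) until reaching (x=2, y=2):
  Distance 0: (x=1, y=2)
  Distance 1: (x=1, y=1), (x=0, y=2), (x=2, y=2), (x=1, y=3)  <- goal reached here
One shortest path (1 moves): (x=1, y=2) -> (x=2, y=2)

Answer: Shortest path length: 1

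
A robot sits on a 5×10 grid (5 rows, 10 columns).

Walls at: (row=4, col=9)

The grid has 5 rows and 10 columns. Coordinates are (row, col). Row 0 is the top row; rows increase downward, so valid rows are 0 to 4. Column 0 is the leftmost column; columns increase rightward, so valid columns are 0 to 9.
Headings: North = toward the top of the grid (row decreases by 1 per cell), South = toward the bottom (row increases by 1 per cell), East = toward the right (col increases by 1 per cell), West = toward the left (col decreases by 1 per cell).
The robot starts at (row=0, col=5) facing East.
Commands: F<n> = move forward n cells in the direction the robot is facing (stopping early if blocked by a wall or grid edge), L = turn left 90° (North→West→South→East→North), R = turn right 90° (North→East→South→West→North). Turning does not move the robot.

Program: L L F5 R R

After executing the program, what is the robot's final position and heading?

Start: (row=0, col=5), facing East
  L: turn left, now facing North
  L: turn left, now facing West
  F5: move forward 5, now at (row=0, col=0)
  R: turn right, now facing North
  R: turn right, now facing East
Final: (row=0, col=0), facing East

Answer: Final position: (row=0, col=0), facing East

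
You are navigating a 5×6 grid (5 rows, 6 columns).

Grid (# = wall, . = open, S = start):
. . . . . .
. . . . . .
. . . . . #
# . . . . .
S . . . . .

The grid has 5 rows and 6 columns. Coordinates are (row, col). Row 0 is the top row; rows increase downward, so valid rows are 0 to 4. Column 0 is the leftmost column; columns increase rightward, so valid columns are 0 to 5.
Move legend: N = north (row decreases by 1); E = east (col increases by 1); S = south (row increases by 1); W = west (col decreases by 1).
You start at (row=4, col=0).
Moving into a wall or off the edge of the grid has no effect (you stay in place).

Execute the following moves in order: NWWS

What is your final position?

Start: (row=4, col=0)
  N (north): blocked, stay at (row=4, col=0)
  W (west): blocked, stay at (row=4, col=0)
  W (west): blocked, stay at (row=4, col=0)
  S (south): blocked, stay at (row=4, col=0)
Final: (row=4, col=0)

Answer: Final position: (row=4, col=0)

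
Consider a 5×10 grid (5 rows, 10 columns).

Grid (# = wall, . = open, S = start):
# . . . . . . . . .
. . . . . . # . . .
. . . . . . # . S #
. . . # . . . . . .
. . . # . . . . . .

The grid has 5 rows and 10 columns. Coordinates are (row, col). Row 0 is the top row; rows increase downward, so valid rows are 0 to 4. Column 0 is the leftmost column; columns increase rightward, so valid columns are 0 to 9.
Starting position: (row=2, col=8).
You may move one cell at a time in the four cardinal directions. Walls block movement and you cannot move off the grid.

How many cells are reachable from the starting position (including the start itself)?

Answer: Reachable cells: 44

Derivation:
BFS flood-fill from (row=2, col=8):
  Distance 0: (row=2, col=8)
  Distance 1: (row=1, col=8), (row=2, col=7), (row=3, col=8)
  Distance 2: (row=0, col=8), (row=1, col=7), (row=1, col=9), (row=3, col=7), (row=3, col=9), (row=4, col=8)
  Distance 3: (row=0, col=7), (row=0, col=9), (row=3, col=6), (row=4, col=7), (row=4, col=9)
  Distance 4: (row=0, col=6), (row=3, col=5), (row=4, col=6)
  Distance 5: (row=0, col=5), (row=2, col=5), (row=3, col=4), (row=4, col=5)
  Distance 6: (row=0, col=4), (row=1, col=5), (row=2, col=4), (row=4, col=4)
  Distance 7: (row=0, col=3), (row=1, col=4), (row=2, col=3)
  Distance 8: (row=0, col=2), (row=1, col=3), (row=2, col=2)
  Distance 9: (row=0, col=1), (row=1, col=2), (row=2, col=1), (row=3, col=2)
  Distance 10: (row=1, col=1), (row=2, col=0), (row=3, col=1), (row=4, col=2)
  Distance 11: (row=1, col=0), (row=3, col=0), (row=4, col=1)
  Distance 12: (row=4, col=0)
Total reachable: 44 (grid has 44 open cells total)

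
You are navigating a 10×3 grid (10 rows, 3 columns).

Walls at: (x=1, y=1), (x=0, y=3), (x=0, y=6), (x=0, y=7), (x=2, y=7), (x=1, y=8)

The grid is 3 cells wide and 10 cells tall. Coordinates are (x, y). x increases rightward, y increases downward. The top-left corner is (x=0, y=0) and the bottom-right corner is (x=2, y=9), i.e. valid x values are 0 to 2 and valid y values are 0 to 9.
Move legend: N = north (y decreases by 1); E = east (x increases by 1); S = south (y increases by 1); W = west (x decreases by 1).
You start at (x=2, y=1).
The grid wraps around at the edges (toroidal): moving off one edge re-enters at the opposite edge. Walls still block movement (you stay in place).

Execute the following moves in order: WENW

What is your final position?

Start: (x=2, y=1)
  W (west): blocked, stay at (x=2, y=1)
  E (east): (x=2, y=1) -> (x=0, y=1)
  N (north): (x=0, y=1) -> (x=0, y=0)
  W (west): (x=0, y=0) -> (x=2, y=0)
Final: (x=2, y=0)

Answer: Final position: (x=2, y=0)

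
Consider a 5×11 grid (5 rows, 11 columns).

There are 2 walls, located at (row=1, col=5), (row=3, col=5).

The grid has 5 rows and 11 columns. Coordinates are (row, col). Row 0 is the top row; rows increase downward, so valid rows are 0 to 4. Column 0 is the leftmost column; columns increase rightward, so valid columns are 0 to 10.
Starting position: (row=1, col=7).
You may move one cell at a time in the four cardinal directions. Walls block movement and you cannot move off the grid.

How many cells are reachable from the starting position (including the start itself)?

BFS flood-fill from (row=1, col=7):
  Distance 0: (row=1, col=7)
  Distance 1: (row=0, col=7), (row=1, col=6), (row=1, col=8), (row=2, col=7)
  Distance 2: (row=0, col=6), (row=0, col=8), (row=1, col=9), (row=2, col=6), (row=2, col=8), (row=3, col=7)
  Distance 3: (row=0, col=5), (row=0, col=9), (row=1, col=10), (row=2, col=5), (row=2, col=9), (row=3, col=6), (row=3, col=8), (row=4, col=7)
  Distance 4: (row=0, col=4), (row=0, col=10), (row=2, col=4), (row=2, col=10), (row=3, col=9), (row=4, col=6), (row=4, col=8)
  Distance 5: (row=0, col=3), (row=1, col=4), (row=2, col=3), (row=3, col=4), (row=3, col=10), (row=4, col=5), (row=4, col=9)
  Distance 6: (row=0, col=2), (row=1, col=3), (row=2, col=2), (row=3, col=3), (row=4, col=4), (row=4, col=10)
  Distance 7: (row=0, col=1), (row=1, col=2), (row=2, col=1), (row=3, col=2), (row=4, col=3)
  Distance 8: (row=0, col=0), (row=1, col=1), (row=2, col=0), (row=3, col=1), (row=4, col=2)
  Distance 9: (row=1, col=0), (row=3, col=0), (row=4, col=1)
  Distance 10: (row=4, col=0)
Total reachable: 53 (grid has 53 open cells total)

Answer: Reachable cells: 53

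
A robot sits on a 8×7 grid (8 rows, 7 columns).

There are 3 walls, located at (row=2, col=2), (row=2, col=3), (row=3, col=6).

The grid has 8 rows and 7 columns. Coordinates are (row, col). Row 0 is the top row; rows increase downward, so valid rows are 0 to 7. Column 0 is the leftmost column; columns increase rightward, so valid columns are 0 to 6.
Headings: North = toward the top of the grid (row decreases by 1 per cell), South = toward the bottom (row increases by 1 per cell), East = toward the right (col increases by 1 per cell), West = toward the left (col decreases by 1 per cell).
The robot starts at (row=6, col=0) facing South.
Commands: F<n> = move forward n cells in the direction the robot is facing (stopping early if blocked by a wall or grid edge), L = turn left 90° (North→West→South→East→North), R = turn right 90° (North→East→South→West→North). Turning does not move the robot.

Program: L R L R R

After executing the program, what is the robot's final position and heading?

Start: (row=6, col=0), facing South
  L: turn left, now facing East
  R: turn right, now facing South
  L: turn left, now facing East
  R: turn right, now facing South
  R: turn right, now facing West
Final: (row=6, col=0), facing West

Answer: Final position: (row=6, col=0), facing West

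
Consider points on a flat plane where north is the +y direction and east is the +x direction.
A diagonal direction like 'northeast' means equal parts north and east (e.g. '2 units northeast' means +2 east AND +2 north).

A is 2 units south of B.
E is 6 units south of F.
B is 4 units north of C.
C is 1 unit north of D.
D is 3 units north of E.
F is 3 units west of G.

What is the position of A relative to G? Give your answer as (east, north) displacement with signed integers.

Place G at the origin (east=0, north=0).
  F is 3 units west of G: delta (east=-3, north=+0); F at (east=-3, north=0).
  E is 6 units south of F: delta (east=+0, north=-6); E at (east=-3, north=-6).
  D is 3 units north of E: delta (east=+0, north=+3); D at (east=-3, north=-3).
  C is 1 unit north of D: delta (east=+0, north=+1); C at (east=-3, north=-2).
  B is 4 units north of C: delta (east=+0, north=+4); B at (east=-3, north=2).
  A is 2 units south of B: delta (east=+0, north=-2); A at (east=-3, north=0).
Therefore A relative to G: (east=-3, north=0).

Answer: A is at (east=-3, north=0) relative to G.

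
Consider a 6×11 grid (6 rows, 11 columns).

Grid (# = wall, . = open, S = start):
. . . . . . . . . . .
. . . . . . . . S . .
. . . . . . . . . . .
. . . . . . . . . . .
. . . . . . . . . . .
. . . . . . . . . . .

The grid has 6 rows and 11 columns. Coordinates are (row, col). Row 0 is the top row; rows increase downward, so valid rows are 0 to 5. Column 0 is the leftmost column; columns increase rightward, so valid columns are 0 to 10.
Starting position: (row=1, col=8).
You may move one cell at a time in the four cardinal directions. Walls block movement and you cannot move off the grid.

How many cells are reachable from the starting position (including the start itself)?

Answer: Reachable cells: 66

Derivation:
BFS flood-fill from (row=1, col=8):
  Distance 0: (row=1, col=8)
  Distance 1: (row=0, col=8), (row=1, col=7), (row=1, col=9), (row=2, col=8)
  Distance 2: (row=0, col=7), (row=0, col=9), (row=1, col=6), (row=1, col=10), (row=2, col=7), (row=2, col=9), (row=3, col=8)
  Distance 3: (row=0, col=6), (row=0, col=10), (row=1, col=5), (row=2, col=6), (row=2, col=10), (row=3, col=7), (row=3, col=9), (row=4, col=8)
  Distance 4: (row=0, col=5), (row=1, col=4), (row=2, col=5), (row=3, col=6), (row=3, col=10), (row=4, col=7), (row=4, col=9), (row=5, col=8)
  Distance 5: (row=0, col=4), (row=1, col=3), (row=2, col=4), (row=3, col=5), (row=4, col=6), (row=4, col=10), (row=5, col=7), (row=5, col=9)
  Distance 6: (row=0, col=3), (row=1, col=2), (row=2, col=3), (row=3, col=4), (row=4, col=5), (row=5, col=6), (row=5, col=10)
  Distance 7: (row=0, col=2), (row=1, col=1), (row=2, col=2), (row=3, col=3), (row=4, col=4), (row=5, col=5)
  Distance 8: (row=0, col=1), (row=1, col=0), (row=2, col=1), (row=3, col=2), (row=4, col=3), (row=5, col=4)
  Distance 9: (row=0, col=0), (row=2, col=0), (row=3, col=1), (row=4, col=2), (row=5, col=3)
  Distance 10: (row=3, col=0), (row=4, col=1), (row=5, col=2)
  Distance 11: (row=4, col=0), (row=5, col=1)
  Distance 12: (row=5, col=0)
Total reachable: 66 (grid has 66 open cells total)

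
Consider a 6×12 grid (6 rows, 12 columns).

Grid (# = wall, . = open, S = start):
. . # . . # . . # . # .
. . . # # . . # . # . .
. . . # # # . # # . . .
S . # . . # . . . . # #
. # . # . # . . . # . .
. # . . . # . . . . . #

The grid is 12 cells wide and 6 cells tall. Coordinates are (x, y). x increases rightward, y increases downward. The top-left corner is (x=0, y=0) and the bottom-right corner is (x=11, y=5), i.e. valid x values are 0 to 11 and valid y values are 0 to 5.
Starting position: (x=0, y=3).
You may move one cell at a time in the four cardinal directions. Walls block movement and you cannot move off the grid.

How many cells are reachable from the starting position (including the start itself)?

Answer: Reachable cells: 12

Derivation:
BFS flood-fill from (x=0, y=3):
  Distance 0: (x=0, y=3)
  Distance 1: (x=0, y=2), (x=1, y=3), (x=0, y=4)
  Distance 2: (x=0, y=1), (x=1, y=2), (x=0, y=5)
  Distance 3: (x=0, y=0), (x=1, y=1), (x=2, y=2)
  Distance 4: (x=1, y=0), (x=2, y=1)
Total reachable: 12 (grid has 48 open cells total)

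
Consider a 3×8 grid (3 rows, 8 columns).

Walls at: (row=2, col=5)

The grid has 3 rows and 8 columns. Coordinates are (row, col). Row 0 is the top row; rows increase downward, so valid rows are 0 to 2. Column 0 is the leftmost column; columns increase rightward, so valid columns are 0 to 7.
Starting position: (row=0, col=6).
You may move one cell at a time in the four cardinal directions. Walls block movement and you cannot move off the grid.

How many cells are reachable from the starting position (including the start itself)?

BFS flood-fill from (row=0, col=6):
  Distance 0: (row=0, col=6)
  Distance 1: (row=0, col=5), (row=0, col=7), (row=1, col=6)
  Distance 2: (row=0, col=4), (row=1, col=5), (row=1, col=7), (row=2, col=6)
  Distance 3: (row=0, col=3), (row=1, col=4), (row=2, col=7)
  Distance 4: (row=0, col=2), (row=1, col=3), (row=2, col=4)
  Distance 5: (row=0, col=1), (row=1, col=2), (row=2, col=3)
  Distance 6: (row=0, col=0), (row=1, col=1), (row=2, col=2)
  Distance 7: (row=1, col=0), (row=2, col=1)
  Distance 8: (row=2, col=0)
Total reachable: 23 (grid has 23 open cells total)

Answer: Reachable cells: 23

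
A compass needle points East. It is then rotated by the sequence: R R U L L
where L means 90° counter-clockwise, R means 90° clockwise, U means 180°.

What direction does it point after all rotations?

Start: East
  R (right (90° clockwise)) -> South
  R (right (90° clockwise)) -> West
  U (U-turn (180°)) -> East
  L (left (90° counter-clockwise)) -> North
  L (left (90° counter-clockwise)) -> West
Final: West

Answer: Final heading: West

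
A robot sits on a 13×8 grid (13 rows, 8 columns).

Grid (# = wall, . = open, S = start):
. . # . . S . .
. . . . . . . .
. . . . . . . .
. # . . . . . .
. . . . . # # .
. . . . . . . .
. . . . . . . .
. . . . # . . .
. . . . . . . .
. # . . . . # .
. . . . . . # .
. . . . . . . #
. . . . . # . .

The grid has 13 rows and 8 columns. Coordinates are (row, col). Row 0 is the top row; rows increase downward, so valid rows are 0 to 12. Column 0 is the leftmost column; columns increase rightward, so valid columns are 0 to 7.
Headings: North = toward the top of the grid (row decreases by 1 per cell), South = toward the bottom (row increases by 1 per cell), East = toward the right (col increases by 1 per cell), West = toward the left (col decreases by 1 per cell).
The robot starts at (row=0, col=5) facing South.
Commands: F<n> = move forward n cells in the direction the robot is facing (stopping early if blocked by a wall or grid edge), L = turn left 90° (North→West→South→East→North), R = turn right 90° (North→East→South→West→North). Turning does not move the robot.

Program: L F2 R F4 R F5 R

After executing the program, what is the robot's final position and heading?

Answer: Final position: (row=4, col=7), facing North

Derivation:
Start: (row=0, col=5), facing South
  L: turn left, now facing East
  F2: move forward 2, now at (row=0, col=7)
  R: turn right, now facing South
  F4: move forward 4, now at (row=4, col=7)
  R: turn right, now facing West
  F5: move forward 0/5 (blocked), now at (row=4, col=7)
  R: turn right, now facing North
Final: (row=4, col=7), facing North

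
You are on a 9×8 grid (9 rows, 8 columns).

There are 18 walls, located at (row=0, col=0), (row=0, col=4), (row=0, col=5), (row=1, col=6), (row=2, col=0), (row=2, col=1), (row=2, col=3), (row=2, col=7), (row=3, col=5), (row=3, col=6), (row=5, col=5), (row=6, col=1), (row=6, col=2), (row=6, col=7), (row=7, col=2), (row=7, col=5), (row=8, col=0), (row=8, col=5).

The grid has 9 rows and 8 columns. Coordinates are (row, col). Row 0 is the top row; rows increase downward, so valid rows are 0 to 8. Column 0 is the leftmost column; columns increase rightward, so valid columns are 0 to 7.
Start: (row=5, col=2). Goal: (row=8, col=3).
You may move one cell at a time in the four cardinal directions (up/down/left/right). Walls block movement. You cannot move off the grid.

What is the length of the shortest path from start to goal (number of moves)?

BFS from (row=5, col=2) until reaching (row=8, col=3):
  Distance 0: (row=5, col=2)
  Distance 1: (row=4, col=2), (row=5, col=1), (row=5, col=3)
  Distance 2: (row=3, col=2), (row=4, col=1), (row=4, col=3), (row=5, col=0), (row=5, col=4), (row=6, col=3)
  Distance 3: (row=2, col=2), (row=3, col=1), (row=3, col=3), (row=4, col=0), (row=4, col=4), (row=6, col=0), (row=6, col=4), (row=7, col=3)
  Distance 4: (row=1, col=2), (row=3, col=0), (row=3, col=4), (row=4, col=5), (row=6, col=5), (row=7, col=0), (row=7, col=4), (row=8, col=3)  <- goal reached here
One shortest path (4 moves): (row=5, col=2) -> (row=5, col=3) -> (row=6, col=3) -> (row=7, col=3) -> (row=8, col=3)

Answer: Shortest path length: 4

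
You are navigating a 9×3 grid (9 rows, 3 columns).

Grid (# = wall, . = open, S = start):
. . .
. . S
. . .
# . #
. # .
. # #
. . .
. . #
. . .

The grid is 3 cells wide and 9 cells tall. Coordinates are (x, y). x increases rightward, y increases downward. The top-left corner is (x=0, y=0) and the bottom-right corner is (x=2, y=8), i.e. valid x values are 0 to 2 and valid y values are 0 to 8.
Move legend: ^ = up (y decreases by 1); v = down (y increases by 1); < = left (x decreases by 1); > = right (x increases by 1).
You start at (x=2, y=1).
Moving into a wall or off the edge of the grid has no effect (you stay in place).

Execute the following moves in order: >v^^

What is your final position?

Start: (x=2, y=1)
  > (right): blocked, stay at (x=2, y=1)
  v (down): (x=2, y=1) -> (x=2, y=2)
  ^ (up): (x=2, y=2) -> (x=2, y=1)
  ^ (up): (x=2, y=1) -> (x=2, y=0)
Final: (x=2, y=0)

Answer: Final position: (x=2, y=0)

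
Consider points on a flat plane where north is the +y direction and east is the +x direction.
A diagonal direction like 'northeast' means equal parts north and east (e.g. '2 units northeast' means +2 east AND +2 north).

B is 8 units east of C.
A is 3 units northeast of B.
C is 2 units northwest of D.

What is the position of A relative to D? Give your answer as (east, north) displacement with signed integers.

Place D at the origin (east=0, north=0).
  C is 2 units northwest of D: delta (east=-2, north=+2); C at (east=-2, north=2).
  B is 8 units east of C: delta (east=+8, north=+0); B at (east=6, north=2).
  A is 3 units northeast of B: delta (east=+3, north=+3); A at (east=9, north=5).
Therefore A relative to D: (east=9, north=5).

Answer: A is at (east=9, north=5) relative to D.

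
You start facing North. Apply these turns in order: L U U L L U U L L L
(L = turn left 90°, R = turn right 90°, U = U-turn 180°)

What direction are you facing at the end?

Answer: Final heading: South

Derivation:
Start: North
  L (left (90° counter-clockwise)) -> West
  U (U-turn (180°)) -> East
  U (U-turn (180°)) -> West
  L (left (90° counter-clockwise)) -> South
  L (left (90° counter-clockwise)) -> East
  U (U-turn (180°)) -> West
  U (U-turn (180°)) -> East
  L (left (90° counter-clockwise)) -> North
  L (left (90° counter-clockwise)) -> West
  L (left (90° counter-clockwise)) -> South
Final: South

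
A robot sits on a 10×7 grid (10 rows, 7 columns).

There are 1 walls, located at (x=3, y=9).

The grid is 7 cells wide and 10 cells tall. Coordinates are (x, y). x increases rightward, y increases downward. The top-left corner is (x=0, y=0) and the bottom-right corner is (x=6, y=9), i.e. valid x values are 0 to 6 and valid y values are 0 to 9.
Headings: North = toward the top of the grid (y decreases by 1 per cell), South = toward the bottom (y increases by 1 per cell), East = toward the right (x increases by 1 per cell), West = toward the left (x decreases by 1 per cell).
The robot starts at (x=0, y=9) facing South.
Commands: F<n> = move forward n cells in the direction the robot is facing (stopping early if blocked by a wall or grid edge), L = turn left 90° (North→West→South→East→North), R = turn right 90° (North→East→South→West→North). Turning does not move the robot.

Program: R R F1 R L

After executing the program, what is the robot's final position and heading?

Start: (x=0, y=9), facing South
  R: turn right, now facing West
  R: turn right, now facing North
  F1: move forward 1, now at (x=0, y=8)
  R: turn right, now facing East
  L: turn left, now facing North
Final: (x=0, y=8), facing North

Answer: Final position: (x=0, y=8), facing North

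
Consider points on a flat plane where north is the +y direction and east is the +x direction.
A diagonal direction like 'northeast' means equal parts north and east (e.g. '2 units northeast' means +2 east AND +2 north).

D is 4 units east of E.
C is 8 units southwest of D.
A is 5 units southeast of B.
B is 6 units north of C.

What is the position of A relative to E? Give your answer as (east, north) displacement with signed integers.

Answer: A is at (east=1, north=-7) relative to E.

Derivation:
Place E at the origin (east=0, north=0).
  D is 4 units east of E: delta (east=+4, north=+0); D at (east=4, north=0).
  C is 8 units southwest of D: delta (east=-8, north=-8); C at (east=-4, north=-8).
  B is 6 units north of C: delta (east=+0, north=+6); B at (east=-4, north=-2).
  A is 5 units southeast of B: delta (east=+5, north=-5); A at (east=1, north=-7).
Therefore A relative to E: (east=1, north=-7).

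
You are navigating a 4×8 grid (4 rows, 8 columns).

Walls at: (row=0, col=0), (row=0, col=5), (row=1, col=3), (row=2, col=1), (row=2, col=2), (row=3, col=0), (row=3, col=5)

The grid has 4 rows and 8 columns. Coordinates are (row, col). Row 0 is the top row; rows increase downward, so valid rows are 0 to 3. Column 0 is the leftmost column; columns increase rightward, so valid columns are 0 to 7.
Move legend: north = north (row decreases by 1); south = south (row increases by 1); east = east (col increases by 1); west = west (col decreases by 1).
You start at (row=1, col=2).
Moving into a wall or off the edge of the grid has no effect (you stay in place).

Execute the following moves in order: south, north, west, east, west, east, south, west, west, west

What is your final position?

Answer: Final position: (row=1, col=0)

Derivation:
Start: (row=1, col=2)
  south (south): blocked, stay at (row=1, col=2)
  north (north): (row=1, col=2) -> (row=0, col=2)
  west (west): (row=0, col=2) -> (row=0, col=1)
  east (east): (row=0, col=1) -> (row=0, col=2)
  west (west): (row=0, col=2) -> (row=0, col=1)
  east (east): (row=0, col=1) -> (row=0, col=2)
  south (south): (row=0, col=2) -> (row=1, col=2)
  west (west): (row=1, col=2) -> (row=1, col=1)
  west (west): (row=1, col=1) -> (row=1, col=0)
  west (west): blocked, stay at (row=1, col=0)
Final: (row=1, col=0)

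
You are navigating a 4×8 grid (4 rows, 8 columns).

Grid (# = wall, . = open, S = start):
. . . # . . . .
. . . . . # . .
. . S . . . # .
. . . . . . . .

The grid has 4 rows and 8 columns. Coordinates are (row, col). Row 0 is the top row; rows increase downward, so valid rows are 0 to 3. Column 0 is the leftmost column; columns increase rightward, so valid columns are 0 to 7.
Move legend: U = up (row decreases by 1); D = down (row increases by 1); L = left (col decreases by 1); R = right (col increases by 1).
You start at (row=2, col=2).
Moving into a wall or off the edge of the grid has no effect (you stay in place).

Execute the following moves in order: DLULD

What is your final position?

Answer: Final position: (row=3, col=0)

Derivation:
Start: (row=2, col=2)
  D (down): (row=2, col=2) -> (row=3, col=2)
  L (left): (row=3, col=2) -> (row=3, col=1)
  U (up): (row=3, col=1) -> (row=2, col=1)
  L (left): (row=2, col=1) -> (row=2, col=0)
  D (down): (row=2, col=0) -> (row=3, col=0)
Final: (row=3, col=0)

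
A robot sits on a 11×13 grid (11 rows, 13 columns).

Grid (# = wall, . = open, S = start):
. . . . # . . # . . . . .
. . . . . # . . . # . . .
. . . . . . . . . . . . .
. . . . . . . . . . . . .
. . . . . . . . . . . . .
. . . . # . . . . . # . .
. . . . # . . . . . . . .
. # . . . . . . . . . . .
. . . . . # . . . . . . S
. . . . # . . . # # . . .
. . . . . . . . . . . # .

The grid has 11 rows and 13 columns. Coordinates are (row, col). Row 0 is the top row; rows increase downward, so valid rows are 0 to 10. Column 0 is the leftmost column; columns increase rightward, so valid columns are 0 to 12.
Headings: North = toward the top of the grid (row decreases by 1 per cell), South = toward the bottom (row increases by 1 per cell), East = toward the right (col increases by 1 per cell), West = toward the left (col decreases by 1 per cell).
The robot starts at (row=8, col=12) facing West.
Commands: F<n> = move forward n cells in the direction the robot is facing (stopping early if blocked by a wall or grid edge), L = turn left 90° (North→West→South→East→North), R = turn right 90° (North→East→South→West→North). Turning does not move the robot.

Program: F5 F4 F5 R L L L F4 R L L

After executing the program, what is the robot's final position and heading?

Answer: Final position: (row=8, col=10), facing North

Derivation:
Start: (row=8, col=12), facing West
  F5: move forward 5, now at (row=8, col=7)
  F4: move forward 1/4 (blocked), now at (row=8, col=6)
  F5: move forward 0/5 (blocked), now at (row=8, col=6)
  R: turn right, now facing North
  L: turn left, now facing West
  L: turn left, now facing South
  L: turn left, now facing East
  F4: move forward 4, now at (row=8, col=10)
  R: turn right, now facing South
  L: turn left, now facing East
  L: turn left, now facing North
Final: (row=8, col=10), facing North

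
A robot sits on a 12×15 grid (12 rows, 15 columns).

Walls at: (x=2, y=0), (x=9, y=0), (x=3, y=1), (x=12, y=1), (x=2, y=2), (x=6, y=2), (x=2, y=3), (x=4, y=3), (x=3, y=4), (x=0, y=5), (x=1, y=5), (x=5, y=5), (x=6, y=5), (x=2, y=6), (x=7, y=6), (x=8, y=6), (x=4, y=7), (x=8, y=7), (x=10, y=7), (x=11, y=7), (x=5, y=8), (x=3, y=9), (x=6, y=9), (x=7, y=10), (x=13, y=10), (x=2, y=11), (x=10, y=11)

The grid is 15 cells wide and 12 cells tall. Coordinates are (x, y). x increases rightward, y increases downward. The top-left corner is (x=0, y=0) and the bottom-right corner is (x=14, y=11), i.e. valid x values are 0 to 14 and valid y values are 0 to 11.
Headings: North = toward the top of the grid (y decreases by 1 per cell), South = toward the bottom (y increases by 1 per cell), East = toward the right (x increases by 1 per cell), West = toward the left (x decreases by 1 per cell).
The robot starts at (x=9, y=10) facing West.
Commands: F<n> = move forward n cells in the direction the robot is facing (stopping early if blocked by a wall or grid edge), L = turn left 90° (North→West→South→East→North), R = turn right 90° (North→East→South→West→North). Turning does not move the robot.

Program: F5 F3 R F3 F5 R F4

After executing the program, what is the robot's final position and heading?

Answer: Final position: (x=12, y=8), facing East

Derivation:
Start: (x=9, y=10), facing West
  F5: move forward 1/5 (blocked), now at (x=8, y=10)
  F3: move forward 0/3 (blocked), now at (x=8, y=10)
  R: turn right, now facing North
  F3: move forward 2/3 (blocked), now at (x=8, y=8)
  F5: move forward 0/5 (blocked), now at (x=8, y=8)
  R: turn right, now facing East
  F4: move forward 4, now at (x=12, y=8)
Final: (x=12, y=8), facing East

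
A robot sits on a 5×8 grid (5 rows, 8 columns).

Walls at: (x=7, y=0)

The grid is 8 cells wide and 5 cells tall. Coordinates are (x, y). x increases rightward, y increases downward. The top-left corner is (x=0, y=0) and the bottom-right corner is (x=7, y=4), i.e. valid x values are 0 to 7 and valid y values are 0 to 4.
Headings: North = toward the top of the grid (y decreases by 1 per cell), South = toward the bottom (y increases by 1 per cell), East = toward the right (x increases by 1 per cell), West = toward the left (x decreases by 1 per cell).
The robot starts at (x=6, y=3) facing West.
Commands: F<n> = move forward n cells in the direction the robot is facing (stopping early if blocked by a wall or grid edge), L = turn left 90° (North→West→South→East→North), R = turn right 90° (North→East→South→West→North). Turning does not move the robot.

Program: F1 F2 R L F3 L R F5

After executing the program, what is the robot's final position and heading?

Start: (x=6, y=3), facing West
  F1: move forward 1, now at (x=5, y=3)
  F2: move forward 2, now at (x=3, y=3)
  R: turn right, now facing North
  L: turn left, now facing West
  F3: move forward 3, now at (x=0, y=3)
  L: turn left, now facing South
  R: turn right, now facing West
  F5: move forward 0/5 (blocked), now at (x=0, y=3)
Final: (x=0, y=3), facing West

Answer: Final position: (x=0, y=3), facing West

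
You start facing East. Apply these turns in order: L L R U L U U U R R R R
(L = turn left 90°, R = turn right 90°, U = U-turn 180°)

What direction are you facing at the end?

Answer: Final heading: West

Derivation:
Start: East
  L (left (90° counter-clockwise)) -> North
  L (left (90° counter-clockwise)) -> West
  R (right (90° clockwise)) -> North
  U (U-turn (180°)) -> South
  L (left (90° counter-clockwise)) -> East
  U (U-turn (180°)) -> West
  U (U-turn (180°)) -> East
  U (U-turn (180°)) -> West
  R (right (90° clockwise)) -> North
  R (right (90° clockwise)) -> East
  R (right (90° clockwise)) -> South
  R (right (90° clockwise)) -> West
Final: West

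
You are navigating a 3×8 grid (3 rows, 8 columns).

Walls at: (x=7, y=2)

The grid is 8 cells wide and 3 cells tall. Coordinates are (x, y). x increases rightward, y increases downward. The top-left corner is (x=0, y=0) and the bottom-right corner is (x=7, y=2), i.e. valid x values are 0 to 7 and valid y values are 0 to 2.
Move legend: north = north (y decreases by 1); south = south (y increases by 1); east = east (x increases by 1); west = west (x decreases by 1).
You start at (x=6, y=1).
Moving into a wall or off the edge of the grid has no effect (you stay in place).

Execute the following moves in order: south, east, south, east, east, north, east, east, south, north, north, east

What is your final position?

Answer: Final position: (x=7, y=0)

Derivation:
Start: (x=6, y=1)
  south (south): (x=6, y=1) -> (x=6, y=2)
  east (east): blocked, stay at (x=6, y=2)
  south (south): blocked, stay at (x=6, y=2)
  east (east): blocked, stay at (x=6, y=2)
  east (east): blocked, stay at (x=6, y=2)
  north (north): (x=6, y=2) -> (x=6, y=1)
  east (east): (x=6, y=1) -> (x=7, y=1)
  east (east): blocked, stay at (x=7, y=1)
  south (south): blocked, stay at (x=7, y=1)
  north (north): (x=7, y=1) -> (x=7, y=0)
  north (north): blocked, stay at (x=7, y=0)
  east (east): blocked, stay at (x=7, y=0)
Final: (x=7, y=0)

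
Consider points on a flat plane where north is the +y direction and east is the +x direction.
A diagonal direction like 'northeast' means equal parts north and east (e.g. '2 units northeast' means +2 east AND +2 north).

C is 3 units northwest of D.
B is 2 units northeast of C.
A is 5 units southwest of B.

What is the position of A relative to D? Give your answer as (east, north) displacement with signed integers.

Answer: A is at (east=-6, north=0) relative to D.

Derivation:
Place D at the origin (east=0, north=0).
  C is 3 units northwest of D: delta (east=-3, north=+3); C at (east=-3, north=3).
  B is 2 units northeast of C: delta (east=+2, north=+2); B at (east=-1, north=5).
  A is 5 units southwest of B: delta (east=-5, north=-5); A at (east=-6, north=0).
Therefore A relative to D: (east=-6, north=0).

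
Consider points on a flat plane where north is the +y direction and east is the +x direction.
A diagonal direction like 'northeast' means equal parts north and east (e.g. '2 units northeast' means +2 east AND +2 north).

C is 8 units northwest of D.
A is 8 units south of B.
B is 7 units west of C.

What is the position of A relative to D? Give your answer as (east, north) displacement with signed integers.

Place D at the origin (east=0, north=0).
  C is 8 units northwest of D: delta (east=-8, north=+8); C at (east=-8, north=8).
  B is 7 units west of C: delta (east=-7, north=+0); B at (east=-15, north=8).
  A is 8 units south of B: delta (east=+0, north=-8); A at (east=-15, north=0).
Therefore A relative to D: (east=-15, north=0).

Answer: A is at (east=-15, north=0) relative to D.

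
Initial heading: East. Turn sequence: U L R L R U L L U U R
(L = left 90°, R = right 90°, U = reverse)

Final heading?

Answer: Final heading: North

Derivation:
Start: East
  U (U-turn (180°)) -> West
  L (left (90° counter-clockwise)) -> South
  R (right (90° clockwise)) -> West
  L (left (90° counter-clockwise)) -> South
  R (right (90° clockwise)) -> West
  U (U-turn (180°)) -> East
  L (left (90° counter-clockwise)) -> North
  L (left (90° counter-clockwise)) -> West
  U (U-turn (180°)) -> East
  U (U-turn (180°)) -> West
  R (right (90° clockwise)) -> North
Final: North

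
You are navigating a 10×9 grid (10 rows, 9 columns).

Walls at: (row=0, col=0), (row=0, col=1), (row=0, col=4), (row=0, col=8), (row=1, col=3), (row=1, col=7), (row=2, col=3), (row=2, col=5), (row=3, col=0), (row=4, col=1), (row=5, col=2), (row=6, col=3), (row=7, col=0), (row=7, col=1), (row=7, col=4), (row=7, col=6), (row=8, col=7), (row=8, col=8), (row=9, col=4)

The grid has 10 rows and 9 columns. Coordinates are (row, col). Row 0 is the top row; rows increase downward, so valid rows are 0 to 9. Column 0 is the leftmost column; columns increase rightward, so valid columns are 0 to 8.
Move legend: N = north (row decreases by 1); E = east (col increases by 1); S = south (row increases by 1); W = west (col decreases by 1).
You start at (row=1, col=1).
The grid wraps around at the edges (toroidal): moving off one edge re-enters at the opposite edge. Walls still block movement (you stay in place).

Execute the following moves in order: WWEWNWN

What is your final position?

Start: (row=1, col=1)
  W (west): (row=1, col=1) -> (row=1, col=0)
  W (west): (row=1, col=0) -> (row=1, col=8)
  E (east): (row=1, col=8) -> (row=1, col=0)
  W (west): (row=1, col=0) -> (row=1, col=8)
  N (north): blocked, stay at (row=1, col=8)
  W (west): blocked, stay at (row=1, col=8)
  N (north): blocked, stay at (row=1, col=8)
Final: (row=1, col=8)

Answer: Final position: (row=1, col=8)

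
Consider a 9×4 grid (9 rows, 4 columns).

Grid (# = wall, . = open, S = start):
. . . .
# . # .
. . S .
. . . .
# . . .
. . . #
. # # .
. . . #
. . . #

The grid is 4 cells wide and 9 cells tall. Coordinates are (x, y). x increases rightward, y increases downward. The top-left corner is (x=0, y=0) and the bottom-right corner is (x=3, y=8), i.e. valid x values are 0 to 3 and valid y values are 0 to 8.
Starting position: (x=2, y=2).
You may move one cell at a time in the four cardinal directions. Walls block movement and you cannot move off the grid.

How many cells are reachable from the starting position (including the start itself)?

BFS flood-fill from (x=2, y=2):
  Distance 0: (x=2, y=2)
  Distance 1: (x=1, y=2), (x=3, y=2), (x=2, y=3)
  Distance 2: (x=1, y=1), (x=3, y=1), (x=0, y=2), (x=1, y=3), (x=3, y=3), (x=2, y=4)
  Distance 3: (x=1, y=0), (x=3, y=0), (x=0, y=3), (x=1, y=4), (x=3, y=4), (x=2, y=5)
  Distance 4: (x=0, y=0), (x=2, y=0), (x=1, y=5)
  Distance 5: (x=0, y=5)
  Distance 6: (x=0, y=6)
  Distance 7: (x=0, y=7)
  Distance 8: (x=1, y=7), (x=0, y=8)
  Distance 9: (x=2, y=7), (x=1, y=8)
  Distance 10: (x=2, y=8)
Total reachable: 27 (grid has 28 open cells total)

Answer: Reachable cells: 27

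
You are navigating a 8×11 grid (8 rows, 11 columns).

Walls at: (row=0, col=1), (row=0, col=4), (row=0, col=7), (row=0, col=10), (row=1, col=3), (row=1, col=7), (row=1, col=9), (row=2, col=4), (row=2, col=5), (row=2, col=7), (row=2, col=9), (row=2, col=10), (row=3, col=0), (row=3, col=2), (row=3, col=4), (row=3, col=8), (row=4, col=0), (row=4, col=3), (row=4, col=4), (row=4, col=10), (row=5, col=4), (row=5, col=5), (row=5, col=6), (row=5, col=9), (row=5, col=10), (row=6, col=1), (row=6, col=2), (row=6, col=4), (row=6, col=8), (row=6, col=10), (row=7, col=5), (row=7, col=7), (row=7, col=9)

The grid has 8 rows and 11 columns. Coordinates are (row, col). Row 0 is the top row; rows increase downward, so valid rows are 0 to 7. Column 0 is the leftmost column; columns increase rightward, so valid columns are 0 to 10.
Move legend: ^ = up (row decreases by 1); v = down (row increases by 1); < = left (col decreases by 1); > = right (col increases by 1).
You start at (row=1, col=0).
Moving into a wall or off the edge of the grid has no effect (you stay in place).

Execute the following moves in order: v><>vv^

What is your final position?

Start: (row=1, col=0)
  v (down): (row=1, col=0) -> (row=2, col=0)
  > (right): (row=2, col=0) -> (row=2, col=1)
  < (left): (row=2, col=1) -> (row=2, col=0)
  > (right): (row=2, col=0) -> (row=2, col=1)
  v (down): (row=2, col=1) -> (row=3, col=1)
  v (down): (row=3, col=1) -> (row=4, col=1)
  ^ (up): (row=4, col=1) -> (row=3, col=1)
Final: (row=3, col=1)

Answer: Final position: (row=3, col=1)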